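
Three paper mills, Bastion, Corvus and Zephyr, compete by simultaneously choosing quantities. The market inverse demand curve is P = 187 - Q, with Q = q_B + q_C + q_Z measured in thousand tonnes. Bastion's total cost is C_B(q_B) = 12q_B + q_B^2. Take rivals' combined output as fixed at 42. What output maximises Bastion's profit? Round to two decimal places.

With rivals' combined output fixed at 42, Bastion's profit is π_B = (187 - 42 - q_B)q_B - (12q_B + q_B²) = (145 - q_B)q_B - (12q_B + q_B²).
∂π_B/∂q_B = 133 - 4q_B = 0, so q_B = 133/4.

33.25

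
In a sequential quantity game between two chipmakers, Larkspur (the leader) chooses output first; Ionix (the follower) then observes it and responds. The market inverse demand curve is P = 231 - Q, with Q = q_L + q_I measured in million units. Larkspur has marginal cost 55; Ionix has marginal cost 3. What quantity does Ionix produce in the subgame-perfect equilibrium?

Solve by backward induction. Given q_L, the follower Ionix maximises π_I = (231 - q_L - q_I)q_I - 3q_I.
Setting the follower's marginal profit to zero, 228 - q_L - 2q_I = 0, i.e. q_I = (228 - q_L)/2.
Larkspur substitutes q_I(q_L) into its own profit: π_L = q_L(231 - q_L - (228 - q_L)/2) - 55q_L = (117 - (1/2)q_L)q_L - 55q_L.
Maximising: ∂π_L/∂q_L = 62 - q_L = 0, giving q_L = 62.
Then q_I = (228 - 62)/2 = 83.

83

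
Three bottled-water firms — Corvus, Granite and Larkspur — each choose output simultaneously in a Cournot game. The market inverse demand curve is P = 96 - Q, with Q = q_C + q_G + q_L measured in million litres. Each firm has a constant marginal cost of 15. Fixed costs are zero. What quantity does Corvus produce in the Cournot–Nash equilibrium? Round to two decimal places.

Each firm earns π_i = (96 - Q)q_i - 15q_i.
Setting ∂π_i/∂q_i = 0 with rivals' quantities fixed: 81 - 2q_i - Σ_{j≠i} q_j = 0.
With identical firms every q_j equals q_i, so Σ_{j≠i} q_j = 2q_i and 81 = 4q_i, giving q_i = 81/4.

20.25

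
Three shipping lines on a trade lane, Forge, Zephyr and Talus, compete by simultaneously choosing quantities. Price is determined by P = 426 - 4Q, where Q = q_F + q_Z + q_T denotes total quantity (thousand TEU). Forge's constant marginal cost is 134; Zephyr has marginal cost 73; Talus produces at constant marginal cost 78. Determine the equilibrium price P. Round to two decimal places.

Forge's profit: π_F = (426 - 4Q)q_F - (134q_F). Setting ∂π_F/∂q_F = 0: 292 - 8q_F - 4(q_Z + q_T) = 0.
Zephyr's first-order condition: 353 - 8q_Z - 4(q_F + q_T) = 0.
Talus's first-order condition: 348 - 8q_T - 4(q_F + q_Z) = 0.
Adding the 3 first-order conditions: 993 − 16Q = 0, so Q = 993/16.
Back-substituting: q_F = (292 − 993/4)/4 = 175/16, q_Z = (353 − 993/4)/4 = 419/16, q_T = (348 − 993/4)/4 = 399/16.
Total output Q = 993/16, so price P = 426 - 4·(993/16) = 711/4.

177.75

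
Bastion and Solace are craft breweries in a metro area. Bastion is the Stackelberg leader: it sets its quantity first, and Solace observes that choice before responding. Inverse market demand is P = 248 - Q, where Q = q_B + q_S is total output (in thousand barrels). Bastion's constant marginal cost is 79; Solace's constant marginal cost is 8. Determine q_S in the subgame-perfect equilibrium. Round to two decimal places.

95.50

Solve by backward induction. Given q_B, the follower Solace maximises π_S = (248 - q_B - q_S)q_S - 8q_S.
Setting the follower's marginal profit to zero, 240 - q_B - 2q_S = 0, i.e. q_S = (240 - q_B)/2.
The leader anticipates this reaction. Substituting into P = 248 - Q gives P = 128 - (1/2)q_B, so π_B = (128 - (1/2)q_B)q_B - 79q_B.
The leader's first-order condition 49 - q_B = 0 yields q_B = 49.
Then q_S = (240 - 49)/2 = 191/2.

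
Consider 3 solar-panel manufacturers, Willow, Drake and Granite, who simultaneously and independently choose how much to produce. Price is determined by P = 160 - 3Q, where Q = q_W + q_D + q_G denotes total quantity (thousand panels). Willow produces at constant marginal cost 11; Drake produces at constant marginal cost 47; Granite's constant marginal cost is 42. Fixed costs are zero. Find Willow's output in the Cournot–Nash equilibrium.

18

Willow's profit: π_W = (160 - 3Q)q_W - (11q_W). Setting ∂π_W/∂q_W = 0: 149 - 6q_W - 3(q_D + q_G) = 0.
Drake's first-order condition: 113 - 6q_D - 3(q_W + q_G) = 0.
Granite's profit: π_G = (160 - 3Q)q_G - (42q_G). Setting ∂π_G/∂q_G = 0: 118 - 6q_G - 3(q_W + q_D) = 0.
Adding the 3 first-order conditions: 380 − 12Q = 0, so Q = 95/3.
Back-substituting: q_W = (149 − 95)/3 = 18, q_D = (113 − 95)/3 = 6, q_G = (118 − 95)/3 = 23/3.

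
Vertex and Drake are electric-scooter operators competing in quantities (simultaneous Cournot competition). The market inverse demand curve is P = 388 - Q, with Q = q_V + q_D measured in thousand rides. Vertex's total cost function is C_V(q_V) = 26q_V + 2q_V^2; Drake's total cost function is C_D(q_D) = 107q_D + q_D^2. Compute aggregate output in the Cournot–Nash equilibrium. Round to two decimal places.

108.30

Vertex's profit: π_V = (388 - Q)q_V - (26q_V + 2q_V²). Setting ∂π_V/∂q_V = 0: 362 - 6q_V - (q_D) = 0.
Drake's first-order condition: 281 - 4q_D - (q_V) = 0.
Best responses: q_V = (362 - q_D)/6, q_D = (281 - q_V)/4.
Solving the pair: q_V = 1167/23, q_D = 1324/23.
Total output Q = 1167/23 + 1324/23 = 108.3043.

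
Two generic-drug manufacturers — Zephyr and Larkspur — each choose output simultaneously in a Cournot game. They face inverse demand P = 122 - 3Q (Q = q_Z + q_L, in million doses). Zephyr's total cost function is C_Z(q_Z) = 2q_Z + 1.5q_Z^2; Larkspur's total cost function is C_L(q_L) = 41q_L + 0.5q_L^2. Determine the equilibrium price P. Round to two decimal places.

Zephyr's profit: π_Z = (122 - 3Q)q_Z - (2q_Z + (3/2)q_Z²). Setting ∂π_Z/∂q_Z = 0: 120 - 9q_Z - 3(q_L) = 0.
Larkspur's profit: π_L = (122 - 3Q)q_L - (41q_L + (1/2)q_L²). Setting ∂π_L/∂q_L = 0: 81 - 7q_L - 3(q_Z) = 0.
So q_Z = (120 - 3q_L)/9 and q_L = (81 - 3q_Z)/7.
Solving the pair: q_Z = 199/18, q_L = 41/6.
Total output Q = 161/9, so price P = 122 - 3·(161/9) = 205/3.

68.33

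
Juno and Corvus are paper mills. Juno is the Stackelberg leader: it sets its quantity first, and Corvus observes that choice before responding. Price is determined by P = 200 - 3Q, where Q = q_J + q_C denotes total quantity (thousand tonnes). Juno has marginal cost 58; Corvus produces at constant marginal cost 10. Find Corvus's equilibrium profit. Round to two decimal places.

1704.08

Solve by backward induction. Given q_J, the follower Corvus maximises π_C = (200 - 3q_J - 3q_C)q_C - 10q_C.
∂π_C/∂q_C = 190 - 3q_J - 6q_C = 0 gives the reaction function q_C = (190 - 3q_J)/6.
Juno substitutes q_C(q_J) into its own profit: π_J = q_J(200 - 3q_J - (190 - 3q_J)/2) - 58q_J = (105 - (3/2)q_J)q_J - 58q_J.
Leader FOC: 47 - 3q_J = 0, so q_J = 47/3.
Then q_C = (190 - 3·(47/3))/6 = 143/6.
Price P = 200 - 3·(79/2) = 163/2.
Corvus's profit: (163/2 - 10)·(143/6) = 1704.0833.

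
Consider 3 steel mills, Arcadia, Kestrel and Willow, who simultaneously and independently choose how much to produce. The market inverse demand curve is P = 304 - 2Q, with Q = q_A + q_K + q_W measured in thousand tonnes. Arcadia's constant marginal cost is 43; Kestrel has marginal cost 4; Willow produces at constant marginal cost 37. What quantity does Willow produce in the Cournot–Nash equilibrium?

Arcadia's profit: π_A = (304 - 2Q)q_A - (43q_A). Setting ∂π_A/∂q_A = 0: 261 - 4q_A - 2(q_K + q_W) = 0.
Kestrel's first-order condition: 300 - 4q_K - 2(q_A + q_W) = 0.
Willow's profit: π_W = (304 - 2Q)q_W - (37q_W). Setting ∂π_W/∂q_W = 0: 267 - 4q_W - 2(q_A + q_K) = 0.
Summing all 3 equations gives 828 − 8Q = 0, hence Q = 207/2.
Back-substituting: q_A = (261 − 207)/2 = 27, q_K = (300 − 207)/2 = 93/2, q_W = (267 − 207)/2 = 30.

30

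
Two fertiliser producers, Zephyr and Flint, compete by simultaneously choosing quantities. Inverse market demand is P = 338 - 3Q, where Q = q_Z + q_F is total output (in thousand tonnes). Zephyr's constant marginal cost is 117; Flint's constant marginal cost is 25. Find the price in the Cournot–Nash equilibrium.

160

Zephyr's profit: π_Z = (338 - 3Q)q_Z - (117q_Z). Setting ∂π_Z/∂q_Z = 0: 221 - 6q_Z - 3(q_F) = 0.
Flint's profit: π_F = (338 - 3Q)q_F - (25q_F). Setting ∂π_F/∂q_F = 0: 313 - 6q_F - 3(q_Z) = 0.
Rearranging gives the reaction functions q_Z = (221 - 3q_F)/6 and q_F = (313 - 3q_Z)/6.
Solving the pair: q_Z = 43/3, q_F = 45.
Total output Q = 178/3, so price P = 338 - 3·(178/3) = 160.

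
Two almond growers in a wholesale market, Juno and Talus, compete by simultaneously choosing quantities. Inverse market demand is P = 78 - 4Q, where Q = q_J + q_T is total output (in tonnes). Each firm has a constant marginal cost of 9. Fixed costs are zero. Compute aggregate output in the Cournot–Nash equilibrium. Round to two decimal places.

11.50

Each firm earns π_i = (78 - 4Q)q_i - 9q_i.
Setting ∂π_i/∂q_i = 0 with rivals' quantities fixed: 69 - 8q_i - 4q_j = 0.
With identical firms every q_j equals q_i, so q_j = q_i and 69 = 12q_i, giving q_i = 23/4.
Total output Q = 23/4 + 23/4 = 23/2.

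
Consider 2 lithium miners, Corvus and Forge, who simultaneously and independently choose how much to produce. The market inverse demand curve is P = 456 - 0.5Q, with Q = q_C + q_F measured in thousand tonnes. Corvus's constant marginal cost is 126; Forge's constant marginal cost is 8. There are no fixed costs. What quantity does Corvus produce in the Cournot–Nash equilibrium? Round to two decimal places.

141.33

Corvus's profit: π_C = (456 - 0.5Q)q_C - (126q_C). Setting ∂π_C/∂q_C = 0: 330 - q_C - (1/2)(q_F) = 0.
Forge's first-order condition: 448 - q_F - (1/2)(q_C) = 0.
So q_C = (330 - (1/2)q_F) and q_F = (448 - (1/2)q_C).
Substituting one into the other gives q_C = 424/3 and q_F = 1132/3.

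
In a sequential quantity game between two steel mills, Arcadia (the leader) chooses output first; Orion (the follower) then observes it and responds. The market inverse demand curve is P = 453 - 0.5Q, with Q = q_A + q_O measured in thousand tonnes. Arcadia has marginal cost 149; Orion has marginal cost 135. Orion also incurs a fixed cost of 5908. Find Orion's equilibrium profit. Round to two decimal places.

9056.50

The follower Orion best-responds to any q_A: π_O = (453 - 0.5Q)q_O - 135q_O.
Follower FOC: 318 - (1/2)q_A - q_O = 0, so q_O(q_A) = (318 - (1/2)q_A).
The leader anticipates this reaction. Substituting into P = 453 - 0.5Q gives P = 294 - (1/4)q_A, so π_A = (294 - (1/4)q_A)q_A - 149q_A.
Maximising: ∂π_A/∂q_A = 145 - (1/2)q_A = 0, giving q_A = 290.
Then q_O = (318 - (1/2)·290) = 173.
Price P = 453 - (1/2)·463 = 443/2.
Orion's profit: (443/2 - 135)·173 - 5908 = 9056.5000.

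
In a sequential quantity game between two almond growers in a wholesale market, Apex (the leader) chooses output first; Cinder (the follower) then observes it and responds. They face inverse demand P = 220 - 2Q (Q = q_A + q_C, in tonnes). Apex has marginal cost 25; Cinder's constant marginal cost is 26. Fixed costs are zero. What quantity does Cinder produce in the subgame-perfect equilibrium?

24

Solve by backward induction. Given q_A, the follower Cinder maximises π_C = (220 - 2q_A - 2q_C)q_C - 26q_C.
Setting the follower's marginal profit to zero, 194 - 2q_A - 4q_C = 0, i.e. q_C = (194 - 2q_A)/4.
The leader anticipates this reaction. Substituting into P = 220 - 2Q gives P = 123 - q_A, so π_A = (123 - q_A)q_A - 25q_A.
Leader FOC: 98 - 2q_A = 0, so q_A = 49.
Then q_C = (194 - 2·49)/4 = 24.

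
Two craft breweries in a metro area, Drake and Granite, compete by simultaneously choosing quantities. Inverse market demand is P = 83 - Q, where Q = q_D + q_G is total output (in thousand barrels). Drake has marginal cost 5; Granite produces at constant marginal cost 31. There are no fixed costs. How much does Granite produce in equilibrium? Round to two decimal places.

8.67

Drake's profit: π_D = (83 - Q)q_D - (5q_D). Setting ∂π_D/∂q_D = 0: 78 - 2q_D - (q_G) = 0.
Granite's profit: π_G = (83 - Q)q_G - (31q_G). Setting ∂π_G/∂q_G = 0: 52 - 2q_G - (q_D) = 0.
Best responses: q_D = (78 - q_G)/2, q_G = (52 - q_D)/2.
Substituting one into the other gives q_D = 104/3 and q_G = 26/3.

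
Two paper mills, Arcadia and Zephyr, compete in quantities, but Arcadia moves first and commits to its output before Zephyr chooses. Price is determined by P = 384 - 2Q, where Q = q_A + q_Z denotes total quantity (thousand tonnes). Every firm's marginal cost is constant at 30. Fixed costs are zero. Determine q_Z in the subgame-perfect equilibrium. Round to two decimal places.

Solve by backward induction. Given q_A, the follower Zephyr maximises π_Z = (384 - 2q_A - 2q_Z)q_Z - 30q_Z.
Follower FOC: 354 - 2q_A - 4q_Z = 0, so q_Z(q_A) = (354 - 2q_A)/4.
Arcadia substitutes q_Z(q_A) into its own profit: π_A = q_A(384 - 2q_A - (354 - 2q_A)/2) - 30q_A = (207 - q_A)q_A - 30q_A.
The leader's first-order condition 177 - 2q_A = 0 yields q_A = 177/2.
Then q_Z = (354 - 2·(177/2))/4 = 177/4.

44.25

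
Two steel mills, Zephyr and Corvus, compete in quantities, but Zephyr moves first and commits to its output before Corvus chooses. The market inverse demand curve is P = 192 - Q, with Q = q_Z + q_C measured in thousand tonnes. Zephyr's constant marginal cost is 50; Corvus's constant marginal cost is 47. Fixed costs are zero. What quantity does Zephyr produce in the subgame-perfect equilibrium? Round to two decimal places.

69.50

The follower Corvus best-responds to any q_Z: π_C = (192 - Q)q_C - 47q_C.
∂π_C/∂q_C = 145 - q_Z - 2q_C = 0 gives the reaction function q_C = (145 - q_Z)/2.
Zephyr substitutes q_C(q_Z) into its own profit: π_Z = q_Z(192 - q_Z - (145 - q_Z)/2) - 50q_Z = (239/2 - (1/2)q_Z)q_Z - 50q_Z.
Maximising: ∂π_Z/∂q_Z = 139/2 - q_Z = 0, giving q_Z = 139/2.
Then q_C = (145 - 139/2)/2 = 151/4.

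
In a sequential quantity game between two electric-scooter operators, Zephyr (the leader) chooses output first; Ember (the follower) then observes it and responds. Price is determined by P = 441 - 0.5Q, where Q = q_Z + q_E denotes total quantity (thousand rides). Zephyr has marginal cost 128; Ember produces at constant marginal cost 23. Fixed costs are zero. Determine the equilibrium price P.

Solve by backward induction. Given q_Z, the follower Ember maximises π_E = (441 - (1/2)q_Z - (1/2)q_E)q_E - 23q_E.
∂π_E/∂q_E = 418 - (1/2)q_Z - q_E = 0 gives the reaction function q_E = (418 - (1/2)q_Z).
Zephyr substitutes q_E(q_Z) into its own profit: π_Z = q_Z(441 - (1/2)q_Z - (418 - (1/2)q_Z)/2) - 128q_Z = (232 - (1/4)q_Z)q_Z - 128q_Z.
The leader's first-order condition 104 - (1/2)q_Z = 0 yields q_Z = 208.
Then q_E = (418 - (1/2)·208) = 314.
Total output Q = 522, so price P = 441 - (1/2)·522 = 180.

180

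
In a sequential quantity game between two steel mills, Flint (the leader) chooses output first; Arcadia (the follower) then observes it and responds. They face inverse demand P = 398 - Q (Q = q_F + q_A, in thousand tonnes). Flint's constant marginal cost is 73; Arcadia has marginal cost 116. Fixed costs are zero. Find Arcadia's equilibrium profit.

2401

The follower Arcadia best-responds to any q_F: π_A = (398 - Q)q_A - 116q_A.
Follower FOC: 282 - q_F - 2q_A = 0, so q_A(q_F) = (282 - q_F)/2.
Flint substitutes q_A(q_F) into its own profit: π_F = q_F(398 - q_F - (282 - q_F)/2) - 73q_F = (257 - (1/2)q_F)q_F - 73q_F.
The leader's first-order condition 184 - q_F = 0 yields q_F = 184.
Then q_A = (282 - 184)/2 = 49.
Price P = 398 - 233 = 165.
Arcadia's profit: (165 - 116)·49 = 2401.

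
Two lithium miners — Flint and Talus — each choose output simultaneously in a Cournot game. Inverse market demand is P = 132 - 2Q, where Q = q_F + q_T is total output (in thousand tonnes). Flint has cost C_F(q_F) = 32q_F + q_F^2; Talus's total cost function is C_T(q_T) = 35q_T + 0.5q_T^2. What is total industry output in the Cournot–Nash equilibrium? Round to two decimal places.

Flint's profit: π_F = (132 - 2Q)q_F - (32q_F + q_F²). Setting ∂π_F/∂q_F = 0: 100 - 6q_F - 2(q_T) = 0.
Talus's first-order condition: 97 - 5q_T - 2(q_F) = 0.
Best responses: q_F = (100 - 2q_T)/6, q_T = (97 - 2q_F)/5.
Solving the pair: q_F = 153/13, q_T = 191/13.
Total output Q = 153/13 + 191/13 = 344/13.

26.46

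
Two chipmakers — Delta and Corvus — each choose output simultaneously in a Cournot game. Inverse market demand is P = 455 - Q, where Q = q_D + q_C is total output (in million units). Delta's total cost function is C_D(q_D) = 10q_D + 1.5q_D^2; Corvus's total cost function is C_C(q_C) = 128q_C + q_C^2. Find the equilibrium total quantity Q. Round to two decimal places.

139.11

Delta's profit: π_D = (455 - Q)q_D - (10q_D + (3/2)q_D²). Setting ∂π_D/∂q_D = 0: 445 - 5q_D - (q_C) = 0.
Corvus's profit: π_C = (455 - Q)q_C - (128q_C + q_C²). Setting ∂π_C/∂q_C = 0: 327 - 4q_C - (q_D) = 0.
Rearranging gives the reaction functions q_D = (445 - q_C)/5 and q_C = (327 - q_D)/4.
Substituting one into the other gives q_D = 1453/19 and q_C = 1190/19.
Total output Q = 1453/19 + 1190/19 = 139.1053.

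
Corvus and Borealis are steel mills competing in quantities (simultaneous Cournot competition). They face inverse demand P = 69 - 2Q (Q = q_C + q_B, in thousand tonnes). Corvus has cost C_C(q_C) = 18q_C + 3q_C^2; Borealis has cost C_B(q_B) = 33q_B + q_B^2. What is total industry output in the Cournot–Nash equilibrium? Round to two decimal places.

8.79

Corvus's profit: π_C = (69 - 2Q)q_C - (18q_C + 3q_C²). Setting ∂π_C/∂q_C = 0: 51 - 10q_C - 2(q_B) = 0.
Borealis's first-order condition: 36 - 6q_B - 2(q_C) = 0.
So q_C = (51 - 2q_B)/10 and q_B = (36 - 2q_C)/6.
Substituting one into the other gives q_C = 117/28 and q_B = 129/28.
Total output Q = 117/28 + 129/28 = 123/14.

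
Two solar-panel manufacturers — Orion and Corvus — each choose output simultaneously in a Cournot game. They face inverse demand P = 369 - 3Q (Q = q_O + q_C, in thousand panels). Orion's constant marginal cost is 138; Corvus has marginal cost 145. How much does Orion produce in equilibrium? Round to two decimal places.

Orion's profit: π_O = (369 - 3Q)q_O - (138q_O). Setting ∂π_O/∂q_O = 0: 231 - 6q_O - 3(q_C) = 0.
Corvus's first-order condition: 224 - 6q_C - 3(q_O) = 0.
Rearranging gives the reaction functions q_O = (231 - 3q_C)/6 and q_C = (224 - 3q_O)/6.
Substituting one into the other gives q_O = 238/9 and q_C = 217/9.

26.44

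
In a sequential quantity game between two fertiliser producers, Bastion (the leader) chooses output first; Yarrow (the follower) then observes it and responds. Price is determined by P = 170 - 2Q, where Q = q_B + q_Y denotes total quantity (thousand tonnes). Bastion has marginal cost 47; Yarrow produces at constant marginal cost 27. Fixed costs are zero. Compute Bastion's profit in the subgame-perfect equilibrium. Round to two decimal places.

663.06

The follower Yarrow best-responds to any q_B: π_Y = (170 - 2Q)q_Y - 27q_Y.
Follower FOC: 143 - 2q_B - 4q_Y = 0, so q_Y(q_B) = (143 - 2q_B)/4.
The leader anticipates this reaction. Substituting into P = 170 - 2Q gives P = 197/2 - q_B, so π_B = (197/2 - q_B)q_B - 47q_B.
Leader FOC: 103/2 - 2q_B = 0, so q_B = 103/4.
Then q_Y = (143 - 2·(103/4))/4 = 183/8.
Price P = 170 - 2·(389/8) = 291/4.
Bastion's profit: (291/4 - 47)·(103/4) = 663.0625.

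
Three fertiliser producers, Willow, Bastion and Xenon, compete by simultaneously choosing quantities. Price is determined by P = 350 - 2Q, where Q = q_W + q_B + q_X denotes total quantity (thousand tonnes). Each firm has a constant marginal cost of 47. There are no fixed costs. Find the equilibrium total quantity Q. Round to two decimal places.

A representative firm's profit is π_i = q_i(350 - 2Q) - 47q_i.
First-order condition (treating rivals' output as given): 303 - 4q_i - 2·Σ_{j≠i} q_j = 0.
With identical firms every q_j equals q_i, so Σ_{j≠i} q_j = 2q_i and 303 = 8q_i, giving q_i = 303/8.
Total output Q = 303/8 + 303/8 + 303/8 = 909/8.

113.63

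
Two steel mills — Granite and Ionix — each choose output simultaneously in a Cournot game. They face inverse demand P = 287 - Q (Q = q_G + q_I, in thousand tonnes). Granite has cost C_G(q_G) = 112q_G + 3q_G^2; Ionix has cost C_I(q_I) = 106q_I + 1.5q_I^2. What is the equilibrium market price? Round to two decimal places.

236.56

Granite's profit: π_G = (287 - Q)q_G - (112q_G + 3q_G²). Setting ∂π_G/∂q_G = 0: 175 - 8q_G - (q_I) = 0.
Ionix's first-order condition: 181 - 5q_I - (q_G) = 0.
Rearranging gives the reaction functions q_G = (175 - q_I)/8 and q_I = (181 - q_G)/5.
Substituting one into the other gives q_G = 694/39 and q_I = 1273/39.
Total output Q = 1967/39, so price P = 287 - 1967/39 = 236.5641.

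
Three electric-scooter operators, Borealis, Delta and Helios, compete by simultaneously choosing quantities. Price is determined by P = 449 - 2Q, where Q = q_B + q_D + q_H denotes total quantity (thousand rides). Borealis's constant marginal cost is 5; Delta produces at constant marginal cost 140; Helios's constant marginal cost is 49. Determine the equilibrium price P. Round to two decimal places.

160.75

Borealis's profit: π_B = (449 - 2Q)q_B - (5q_B). Setting ∂π_B/∂q_B = 0: 444 - 4q_B - 2(q_D + q_H) = 0.
Delta's first-order condition: 309 - 4q_D - 2(q_B + q_H) = 0.
Helios's profit: π_H = (449 - 2Q)q_H - (49q_H). Setting ∂π_H/∂q_H = 0: 400 - 4q_H - 2(q_B + q_D) = 0.
Adding the 3 conditions: 1153 − 4Q − 4Q = 0, i.e. Q = 1153/8.
Back-substituting: q_B = (444 − 1153/4)/2 = 623/8, q_D = (309 − 1153/4)/2 = 83/8, q_H = (400 − 1153/4)/2 = 447/8.
Total output Q = 1153/8, so price P = 449 - 2·(1153/8) = 643/4.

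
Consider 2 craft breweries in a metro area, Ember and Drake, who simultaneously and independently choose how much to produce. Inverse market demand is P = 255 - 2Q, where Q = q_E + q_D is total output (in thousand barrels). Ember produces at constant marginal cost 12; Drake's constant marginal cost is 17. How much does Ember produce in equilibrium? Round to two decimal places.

41.33

Ember's profit: π_E = (255 - 2Q)q_E - (12q_E). Setting ∂π_E/∂q_E = 0: 243 - 4q_E - 2(q_D) = 0.
Drake's profit: π_D = (255 - 2Q)q_D - (17q_D). Setting ∂π_D/∂q_D = 0: 238 - 4q_D - 2(q_E) = 0.
Best responses: q_E = (243 - 2q_D)/4, q_D = (238 - 2q_E)/4.
Solving the pair: q_E = 124/3, q_D = 233/6.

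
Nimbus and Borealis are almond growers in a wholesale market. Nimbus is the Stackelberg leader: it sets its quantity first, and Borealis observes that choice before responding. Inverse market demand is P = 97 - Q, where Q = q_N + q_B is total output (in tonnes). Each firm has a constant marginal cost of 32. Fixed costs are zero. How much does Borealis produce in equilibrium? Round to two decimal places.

The follower Borealis best-responds to any q_N: π_B = (97 - Q)q_B - 32q_B.
Follower FOC: 65 - q_N - 2q_B = 0, so q_B(q_N) = (65 - q_N)/2.
The leader anticipates this reaction. Substituting into P = 97 - Q gives P = 129/2 - (1/2)q_N, so π_N = (129/2 - (1/2)q_N)q_N - 32q_N.
Leader FOC: 65/2 - q_N = 0, so q_N = 65/2.
Then q_B = (65 - 65/2)/2 = 65/4.

16.25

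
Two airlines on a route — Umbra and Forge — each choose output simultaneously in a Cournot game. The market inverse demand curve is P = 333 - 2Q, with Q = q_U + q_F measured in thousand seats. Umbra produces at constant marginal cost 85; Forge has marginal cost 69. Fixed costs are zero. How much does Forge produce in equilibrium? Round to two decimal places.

Umbra's profit: π_U = (333 - 2Q)q_U - (85q_U). Setting ∂π_U/∂q_U = 0: 248 - 4q_U - 2(q_F) = 0.
Forge's first-order condition: 264 - 4q_F - 2(q_U) = 0.
Rearranging gives the reaction functions q_U = (248 - 2q_F)/4 and q_F = (264 - 2q_U)/4.
Substituting one into the other gives q_U = 116/3 and q_F = 140/3.

46.67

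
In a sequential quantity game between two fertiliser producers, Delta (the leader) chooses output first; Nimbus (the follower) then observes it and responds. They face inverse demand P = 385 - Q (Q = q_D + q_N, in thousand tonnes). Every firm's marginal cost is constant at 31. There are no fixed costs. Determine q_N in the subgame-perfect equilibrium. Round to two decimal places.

88.50

Solve by backward induction. Given q_D, the follower Nimbus maximises π_N = (385 - q_D - q_N)q_N - 31q_N.
Follower FOC: 354 - q_D - 2q_N = 0, so q_N(q_D) = (354 - q_D)/2.
Delta substitutes q_N(q_D) into its own profit: π_D = q_D(385 - q_D - (354 - q_D)/2) - 31q_D = (208 - (1/2)q_D)q_D - 31q_D.
Leader FOC: 177 - q_D = 0, so q_D = 177.
Then q_N = (354 - 177)/2 = 177/2.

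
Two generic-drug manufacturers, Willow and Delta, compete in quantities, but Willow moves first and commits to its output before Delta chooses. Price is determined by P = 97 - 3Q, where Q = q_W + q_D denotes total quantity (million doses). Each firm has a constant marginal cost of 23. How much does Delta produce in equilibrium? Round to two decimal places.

6.17

Solve by backward induction. Given q_W, the follower Delta maximises π_D = (97 - 3q_W - 3q_D)q_D - 23q_D.
∂π_D/∂q_D = 74 - 3q_W - 6q_D = 0 gives the reaction function q_D = (74 - 3q_W)/6.
Willow substitutes q_D(q_W) into its own profit: π_W = q_W(97 - 3q_W - (74 - 3q_W)/2) - 23q_W = (60 - (3/2)q_W)q_W - 23q_W.
Leader FOC: 37 - 3q_W = 0, so q_W = 37/3.
Then q_D = (74 - 3·(37/3))/6 = 37/6.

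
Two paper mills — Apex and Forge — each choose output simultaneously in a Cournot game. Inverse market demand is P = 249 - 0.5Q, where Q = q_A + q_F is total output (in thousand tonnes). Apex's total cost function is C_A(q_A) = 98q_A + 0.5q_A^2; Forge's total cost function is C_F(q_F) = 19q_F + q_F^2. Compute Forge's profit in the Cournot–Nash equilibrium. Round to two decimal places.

6707.31

Apex's profit: π_A = (249 - 0.5Q)q_A - (98q_A + (1/2)q_A²). Setting ∂π_A/∂q_A = 0: 151 - 2q_A - (1/2)(q_F) = 0.
Forge's profit: π_F = (249 - 0.5Q)q_F - (19q_F + q_F²). Setting ∂π_F/∂q_F = 0: 230 - 3q_F - (1/2)(q_A) = 0.
So q_A = (151 - (1/2)q_F)/2 and q_F = (230 - (1/2)q_A)/3.
Solving the pair: q_A = 1352/23, q_F = 1538/23.
Price P = 249 - (1/2)·125.6522 = 186.1739.
Forge's profit: 186.1739·(1538/23) - 19·(1538/23) - (1538/23)² = 6707.3081.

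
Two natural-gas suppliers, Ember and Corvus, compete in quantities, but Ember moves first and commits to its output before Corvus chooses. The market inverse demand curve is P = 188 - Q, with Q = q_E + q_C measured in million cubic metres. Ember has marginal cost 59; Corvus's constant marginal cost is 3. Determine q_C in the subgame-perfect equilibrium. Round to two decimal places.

74.25

Solve by backward induction. Given q_E, the follower Corvus maximises π_C = (188 - q_E - q_C)q_C - 3q_C.
∂π_C/∂q_C = 185 - q_E - 2q_C = 0 gives the reaction function q_C = (185 - q_E)/2.
Ember substitutes q_C(q_E) into its own profit: π_E = q_E(188 - q_E - (185 - q_E)/2) - 59q_E = (191/2 - (1/2)q_E)q_E - 59q_E.
Leader FOC: 73/2 - q_E = 0, so q_E = 73/2.
Then q_C = (185 - 73/2)/2 = 297/4.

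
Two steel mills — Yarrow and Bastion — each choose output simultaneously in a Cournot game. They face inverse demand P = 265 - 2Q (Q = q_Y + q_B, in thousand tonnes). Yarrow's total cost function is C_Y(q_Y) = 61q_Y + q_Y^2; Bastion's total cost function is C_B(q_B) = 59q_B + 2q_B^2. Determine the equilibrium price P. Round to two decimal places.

171.91

Yarrow's profit: π_Y = (265 - 2Q)q_Y - (61q_Y + q_Y²). Setting ∂π_Y/∂q_Y = 0: 204 - 6q_Y - 2(q_B) = 0.
Bastion's profit: π_B = (265 - 2Q)q_B - (59q_B + 2q_B²). Setting ∂π_B/∂q_B = 0: 206 - 8q_B - 2(q_Y) = 0.
So q_Y = (204 - 2q_B)/6 and q_B = (206 - 2q_Y)/8.
Substituting one into the other gives q_Y = 305/11 and q_B = 207/11.
Total output Q = 512/11, so price P = 265 - 2·(512/11) = 1891/11.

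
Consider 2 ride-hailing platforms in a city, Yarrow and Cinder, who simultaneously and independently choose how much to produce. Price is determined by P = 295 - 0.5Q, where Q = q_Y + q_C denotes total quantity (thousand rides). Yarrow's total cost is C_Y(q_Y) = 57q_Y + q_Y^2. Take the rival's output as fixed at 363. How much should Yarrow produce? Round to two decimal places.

18.83

With the rival's output fixed at 363, Yarrow's profit is π_Y = (295 - (1/2)·363 - (1/2)q_Y)q_Y - (57q_Y + q_Y²) = (227/2 - (1/2)q_Y)q_Y - (57q_Y + q_Y²).
∂π_Y/∂q_Y = 113/2 - 3q_Y = 0, so q_Y = 113/6.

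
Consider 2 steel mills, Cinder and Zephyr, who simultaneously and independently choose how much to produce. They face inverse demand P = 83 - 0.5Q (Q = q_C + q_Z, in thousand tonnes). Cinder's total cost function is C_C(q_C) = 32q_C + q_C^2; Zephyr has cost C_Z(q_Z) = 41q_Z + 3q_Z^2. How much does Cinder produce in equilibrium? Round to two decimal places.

16.19

Cinder's profit: π_C = (83 - 0.5Q)q_C - (32q_C + q_C²). Setting ∂π_C/∂q_C = 0: 51 - 3q_C - (1/2)(q_Z) = 0.
Zephyr's first-order condition: 42 - 7q_Z - (1/2)(q_C) = 0.
Rearranging gives the reaction functions q_C = (51 - (1/2)q_Z)/3 and q_Z = (42 - (1/2)q_C)/7.
Substituting one into the other gives q_C = 1344/83 and q_Z = 402/83.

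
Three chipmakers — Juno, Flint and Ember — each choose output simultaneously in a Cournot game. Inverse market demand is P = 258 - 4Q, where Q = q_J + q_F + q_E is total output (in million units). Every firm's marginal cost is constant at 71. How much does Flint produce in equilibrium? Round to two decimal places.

11.69

Each firm earns π_i = (258 - 4Q)q_i - 71q_i.
First-order condition (treating rivals' output as given): 187 - 8q_i - 4·Σ_{j≠i} q_j = 0.
By symmetry each firm produces the same amount; substituting Σ_{j≠i} q_j = 2q_i yields q_i = 187/16.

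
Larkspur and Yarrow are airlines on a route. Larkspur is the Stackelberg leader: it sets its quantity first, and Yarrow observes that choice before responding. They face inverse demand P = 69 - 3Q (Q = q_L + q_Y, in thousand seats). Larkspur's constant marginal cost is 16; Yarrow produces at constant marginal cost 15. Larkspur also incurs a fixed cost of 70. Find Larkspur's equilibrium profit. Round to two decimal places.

The follower Yarrow best-responds to any q_L: π_Y = (69 - 3Q)q_Y - 15q_Y.
Follower FOC: 54 - 3q_L - 6q_Y = 0, so q_Y(q_L) = (54 - 3q_L)/6.
Larkspur substitutes q_Y(q_L) into its own profit: π_L = q_L(69 - 3q_L - (54 - 3q_L)/2) - 16q_L = (42 - (3/2)q_L)q_L - 16q_L.
Leader FOC: 26 - 3q_L = 0, so q_L = 26/3.
Then q_Y = (54 - 3·(26/3))/6 = 14/3.
Price P = 69 - 3·(40/3) = 29.
Larkspur's profit: (29 - 16)·(26/3) - 70 = 128/3.

42.67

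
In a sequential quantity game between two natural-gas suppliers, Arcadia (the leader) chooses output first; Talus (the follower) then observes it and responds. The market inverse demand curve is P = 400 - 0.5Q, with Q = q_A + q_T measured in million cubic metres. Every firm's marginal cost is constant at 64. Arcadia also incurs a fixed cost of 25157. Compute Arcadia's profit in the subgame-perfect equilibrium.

3067

Solve by backward induction. Given q_A, the follower Talus maximises π_T = (400 - (1/2)q_A - (1/2)q_T)q_T - 64q_T.
∂π_T/∂q_T = 336 - (1/2)q_A - q_T = 0 gives the reaction function q_T = (336 - (1/2)q_A).
Arcadia substitutes q_T(q_A) into its own profit: π_A = q_A(400 - (1/2)q_A - (336 - (1/2)q_A)/2) - 64q_A = (232 - (1/4)q_A)q_A - 64q_A.
The leader's first-order condition 168 - (1/2)q_A = 0 yields q_A = 336.
Then q_T = (336 - (1/2)·336) = 168.
Price P = 400 - (1/2)·504 = 148.
Arcadia's profit: (148 - 64)·336 - 25157 = 3067.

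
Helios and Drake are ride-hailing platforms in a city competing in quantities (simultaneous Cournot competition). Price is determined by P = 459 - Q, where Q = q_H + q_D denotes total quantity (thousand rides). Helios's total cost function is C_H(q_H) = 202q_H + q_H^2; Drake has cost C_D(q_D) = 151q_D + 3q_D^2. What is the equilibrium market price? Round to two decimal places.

371.16

Helios's profit: π_H = (459 - Q)q_H - (202q_H + q_H²). Setting ∂π_H/∂q_H = 0: 257 - 4q_H - (q_D) = 0.
Drake's profit: π_D = (459 - Q)q_D - (151q_D + 3q_D²). Setting ∂π_D/∂q_D = 0: 308 - 8q_D - (q_H) = 0.
Best responses: q_H = (257 - q_D)/4, q_D = (308 - q_H)/8.
Substituting one into the other gives q_H = 1748/31 and q_D = 975/31.
Total output Q = 87.8387, so price P = 459 - 87.8387 = 371.1613.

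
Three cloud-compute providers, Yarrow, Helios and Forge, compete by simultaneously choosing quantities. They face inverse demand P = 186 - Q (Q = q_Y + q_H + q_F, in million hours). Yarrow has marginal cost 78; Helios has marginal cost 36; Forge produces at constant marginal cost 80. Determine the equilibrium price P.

95

Yarrow's profit: π_Y = (186 - Q)q_Y - (78q_Y). Setting ∂π_Y/∂q_Y = 0: 108 - 2q_Y - (q_H + q_F) = 0.
Helios's first-order condition: 150 - 2q_H - (q_Y + q_F) = 0.
Forge's profit: π_F = (186 - Q)q_F - (80q_F). Setting ∂π_F/∂q_F = 0: 106 - 2q_F - (q_Y + q_H) = 0.
Summing all 3 equations gives 364 − 4Q = 0, hence Q = 91.
Back-substituting: q_Y = (108 − 91) = 17, q_H = (150 − 91) = 59, q_F = (106 − 91) = 15.
Total output Q = 91, so price P = 186 - 91 = 95.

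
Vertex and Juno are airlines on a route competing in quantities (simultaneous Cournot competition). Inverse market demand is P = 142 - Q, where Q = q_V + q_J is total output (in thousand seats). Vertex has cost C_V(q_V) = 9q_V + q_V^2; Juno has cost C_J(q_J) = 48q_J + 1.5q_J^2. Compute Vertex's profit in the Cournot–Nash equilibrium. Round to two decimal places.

Vertex's profit: π_V = (142 - Q)q_V - (9q_V + q_V²). Setting ∂π_V/∂q_V = 0: 133 - 4q_V - (q_J) = 0.
Juno's profit: π_J = (142 - Q)q_J - (48q_J + (3/2)q_J²). Setting ∂π_J/∂q_J = 0: 94 - 5q_J - (q_V) = 0.
Best responses: q_V = (133 - q_J)/4, q_J = (94 - q_V)/5.
Substituting one into the other gives q_V = 571/19 and q_J = 243/19.
Price P = 142 - 814/19 = 1884/19.
Vertex's profit: (1884/19)·(571/19) - 9·(571/19) - (571/19)² = 1806.3213.

1806.32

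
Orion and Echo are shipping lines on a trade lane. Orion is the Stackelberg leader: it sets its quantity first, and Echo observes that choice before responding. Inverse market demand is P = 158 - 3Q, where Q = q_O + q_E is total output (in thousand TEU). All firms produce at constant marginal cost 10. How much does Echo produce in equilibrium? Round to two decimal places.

12.33

Solve by backward induction. Given q_O, the follower Echo maximises π_E = (158 - 3q_O - 3q_E)q_E - 10q_E.
Follower FOC: 148 - 3q_O - 6q_E = 0, so q_E(q_O) = (148 - 3q_O)/6.
The leader anticipates this reaction. Substituting into P = 158 - 3Q gives P = 84 - (3/2)q_O, so π_O = (84 - (3/2)q_O)q_O - 10q_O.
Maximising: ∂π_O/∂q_O = 74 - 3q_O = 0, giving q_O = 74/3.
Then q_E = (148 - 3·(74/3))/6 = 37/3.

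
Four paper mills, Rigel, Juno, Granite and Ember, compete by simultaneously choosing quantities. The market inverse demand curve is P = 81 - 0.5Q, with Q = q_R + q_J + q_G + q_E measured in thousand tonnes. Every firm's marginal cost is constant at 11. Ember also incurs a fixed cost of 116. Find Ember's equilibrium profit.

A representative firm's profit is π_i = q_i(81 - 0.5Q) - 11q_i.
First-order condition (treating rivals' output as given): 70 - q_i - (1/2)·Σ_{j≠i} q_j = 0.
With identical firms every q_j equals q_i, so Σ_{j≠i} q_j = 3q_i and 70 = (5/2)q_i, giving q_i = 28.
Price P = 81 - (1/2)·112 = 25.
Ember's profit: (25 - 11)·28 - 116 = 276.

276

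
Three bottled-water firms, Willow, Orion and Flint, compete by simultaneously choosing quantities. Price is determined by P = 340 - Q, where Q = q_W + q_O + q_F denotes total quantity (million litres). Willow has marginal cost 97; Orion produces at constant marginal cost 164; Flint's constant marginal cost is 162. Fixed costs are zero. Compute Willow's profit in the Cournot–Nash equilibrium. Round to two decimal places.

8789.06

Willow's profit: π_W = (340 - Q)q_W - (97q_W). Setting ∂π_W/∂q_W = 0: 243 - 2q_W - (q_O + q_F) = 0.
Orion's profit: π_O = (340 - Q)q_O - (164q_O). Setting ∂π_O/∂q_O = 0: 176 - 2q_O - (q_W + q_F) = 0.
Flint's first-order condition: 178 - 2q_F - (q_W + q_O) = 0.
Adding the 3 first-order conditions: 597 − 4Q = 0, so Q = 597/4.
Back-substituting: q_W = (243 − 597/4) = 375/4, q_O = (176 − 597/4) = 107/4, q_F = (178 − 597/4) = 115/4.
Price P = 340 - 597/4 = 763/4.
Willow's profit: (763/4 - 97)·(375/4) = 8789.0625.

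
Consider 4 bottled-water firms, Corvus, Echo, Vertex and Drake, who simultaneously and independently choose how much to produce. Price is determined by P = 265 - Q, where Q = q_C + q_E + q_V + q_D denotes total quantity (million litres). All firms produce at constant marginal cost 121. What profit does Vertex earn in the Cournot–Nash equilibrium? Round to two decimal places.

829.44

A representative firm's profit is π_i = q_i(265 - Q) - 121q_i.
Setting ∂π_i/∂q_i = 0 with rivals' quantities fixed: 144 - 2q_i - Σ_{j≠i} q_j = 0.
With identical firms every q_j equals q_i, so Σ_{j≠i} q_j = 3q_i and 144 = 5q_i, giving q_i = 144/5.
Price P = 265 - 576/5 = 749/5.
Vertex's profit: (749/5 - 121)·(144/5) = 829.4400.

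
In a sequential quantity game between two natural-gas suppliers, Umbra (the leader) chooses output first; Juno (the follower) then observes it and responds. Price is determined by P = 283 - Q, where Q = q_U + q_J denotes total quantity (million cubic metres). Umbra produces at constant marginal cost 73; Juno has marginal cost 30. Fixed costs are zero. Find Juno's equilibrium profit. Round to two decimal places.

7182.56

The follower Juno best-responds to any q_U: π_J = (283 - Q)q_J - 30q_J.
Setting the follower's marginal profit to zero, 253 - q_U - 2q_J = 0, i.e. q_J = (253 - q_U)/2.
Umbra substitutes q_J(q_U) into its own profit: π_U = q_U(283 - q_U - (253 - q_U)/2) - 73q_U = (313/2 - (1/2)q_U)q_U - 73q_U.
Maximising: ∂π_U/∂q_U = 167/2 - q_U = 0, giving q_U = 167/2.
Then q_J = (253 - 167/2)/2 = 339/4.
Price P = 283 - 673/4 = 459/4.
Juno's profit: (459/4 - 30)·(339/4) = 7182.5625.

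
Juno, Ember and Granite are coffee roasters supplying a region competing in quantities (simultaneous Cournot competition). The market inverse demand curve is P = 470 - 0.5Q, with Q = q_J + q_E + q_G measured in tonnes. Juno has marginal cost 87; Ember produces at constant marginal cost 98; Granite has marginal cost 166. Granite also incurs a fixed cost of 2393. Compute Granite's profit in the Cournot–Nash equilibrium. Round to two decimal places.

688.13

Juno's profit: π_J = (470 - 0.5Q)q_J - (87q_J). Setting ∂π_J/∂q_J = 0: 383 - q_J - (1/2)(q_E + q_G) = 0.
Ember's profit: π_E = (470 - 0.5Q)q_E - (98q_E). Setting ∂π_E/∂q_E = 0: 372 - q_E - (1/2)(q_J + q_G) = 0.
Granite's profit: π_G = (470 - 0.5Q)q_G - (166q_G). Setting ∂π_G/∂q_G = 0: 304 - q_G - (1/2)(q_J + q_E) = 0.
Adding the 3 first-order conditions: 1059 − 2Q = 0, so Q = 1059/2.
Back-substituting: q_J = (383 − 1059/4)/(1/2) = 473/2, q_E = (372 − 1059/4)/(1/2) = 429/2, q_G = (304 − 1059/4)/(1/2) = 157/2.
Price P = 470 - (1/2)·(1059/2) = 821/4.
Granite's profit: (821/4 - 166)·(157/2) - 2393 = 688.1250.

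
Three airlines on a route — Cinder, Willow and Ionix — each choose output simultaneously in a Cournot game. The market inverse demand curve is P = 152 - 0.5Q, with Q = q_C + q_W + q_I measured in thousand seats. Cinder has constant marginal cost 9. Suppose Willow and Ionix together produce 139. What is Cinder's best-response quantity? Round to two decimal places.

With rivals' combined output fixed at 139, Cinder's profit is π_C = (152 - (1/2)·139 - (1/2)q_C)q_C - (9q_C) = (165/2 - (1/2)q_C)q_C - (9q_C).
∂π_C/∂q_C = 147/2 - q_C = 0, so q_C = 147/2.

73.50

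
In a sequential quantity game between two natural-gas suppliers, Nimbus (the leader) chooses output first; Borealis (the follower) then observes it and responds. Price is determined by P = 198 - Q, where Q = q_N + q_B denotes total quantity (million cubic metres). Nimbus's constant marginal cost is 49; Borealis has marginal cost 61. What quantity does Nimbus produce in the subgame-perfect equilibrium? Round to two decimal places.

The follower Borealis best-responds to any q_N: π_B = (198 - Q)q_B - 61q_B.
Setting the follower's marginal profit to zero, 137 - q_N - 2q_B = 0, i.e. q_B = (137 - q_N)/2.
The leader anticipates this reaction. Substituting into P = 198 - Q gives P = 259/2 - (1/2)q_N, so π_N = (259/2 - (1/2)q_N)q_N - 49q_N.
Leader FOC: 161/2 - q_N = 0, so q_N = 161/2.
Then q_B = (137 - 161/2)/2 = 113/4.

80.50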